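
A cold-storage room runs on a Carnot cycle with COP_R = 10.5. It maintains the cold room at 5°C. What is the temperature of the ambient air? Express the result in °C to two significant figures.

31 °C

COP_R = T_C/(T_H − T_C) gives T_H − T_C = T_C/COP.
With T_C = 278.15 K, T_H = 278.15 × (1 + 1/10.5) = 304.64 K.
Converting, 304.64 K = 31.49°C.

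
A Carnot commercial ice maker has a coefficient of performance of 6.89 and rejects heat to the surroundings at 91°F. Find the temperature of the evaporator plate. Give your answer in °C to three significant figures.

For a Carnot refrigerator COP_R = T_C/(T_H − T_C), so T_C = COP·T_H/(1 + COP).
With T_H = 305.93 K, T_C = 6.89 × 305.93/7.890 = 267.15 K.
Converting, 267.15 K = -6.00°C.

-6.00 °C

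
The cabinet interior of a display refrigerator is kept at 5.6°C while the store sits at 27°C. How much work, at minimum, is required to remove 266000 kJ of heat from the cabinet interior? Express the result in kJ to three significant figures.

20400 kJ

In absolute terms T_C = 278.75 K and T_H = 300.15 K, so ΔT = 21.40 K.
The reversible limit is COP_R = T_C/ΔT = 13.03, so W_min = Q_C/COP = Q_C·ΔT/T_C.
W_min = 266000 × 21.40/278.75 = 20420 kJ.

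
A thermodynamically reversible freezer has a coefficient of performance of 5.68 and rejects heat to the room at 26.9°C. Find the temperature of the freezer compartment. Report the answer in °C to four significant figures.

-18.02 °C

For a Carnot refrigerator COP_R = T_C/(T_H − T_C), so T_C = COP·T_H/(1 + COP).
With T_H = 300.05 K, T_C = 5.68 × 300.05/6.680 = 255.13 K.
Converting, 255.13 K = -18.02°C.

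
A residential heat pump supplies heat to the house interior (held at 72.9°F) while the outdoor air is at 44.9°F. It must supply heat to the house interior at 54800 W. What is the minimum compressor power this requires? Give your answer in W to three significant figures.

2880 W

In absolute terms T_C = 280.32 K and T_H = 295.87 K, so ΔT = 15.56 K.
COP_Carnot = T_H/ΔT = 295.87/15.56 = 19.02.
Ẇ_min = Q̇/COP_Carnot = 54800/19.02 = 2881 W.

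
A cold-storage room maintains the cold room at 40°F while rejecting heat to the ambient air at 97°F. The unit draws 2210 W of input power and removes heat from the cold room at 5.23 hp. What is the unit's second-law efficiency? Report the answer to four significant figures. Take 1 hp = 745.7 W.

Converting, Q̇_C = 5.230 hp = 3900 W, so COP_actual = Q̇_C/Ẇ = 3900/2210 = 1.765.
In absolute terms T_C = 277.59 K and T_H = 309.26 K, so ΔT = 31.67 K.
COP_Carnot = T_C/ΔT = 277.59/31.67 = 8.766.
η_II = COP_actual/COP_Carnot = 1.765/8.766 = 0.2013.

0.2013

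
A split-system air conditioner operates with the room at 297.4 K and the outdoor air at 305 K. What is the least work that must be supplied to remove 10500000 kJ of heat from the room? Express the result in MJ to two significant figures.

270 MJ

The reservoir spacing is ΔT = 305 − 297.4 = 7.600 K.
The reversible limit is COP_R = T_C/ΔT = 39.13, so W_min = Q_C/COP = Q_C·ΔT/T_C.
W_min = 10500000 × 7.600/297.40 = 268300 kJ = 268.3 MJ.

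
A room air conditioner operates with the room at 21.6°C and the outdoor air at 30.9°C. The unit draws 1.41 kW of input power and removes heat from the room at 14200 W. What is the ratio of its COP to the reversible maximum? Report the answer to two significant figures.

Converting, Q̇_C = 14200 W = 14.20 kW, so COP_actual = Q̇_C/Ẇ = 14.20/1.410 = 10.07.
In absolute terms T_C = 294.75 K and T_H = 304.05 K, so ΔT = 9.300 K.
COP_Carnot = T_C/ΔT = 294.75/9.300 = 31.69.
η_II = COP_actual/COP_Carnot = 10.07/31.69 = 0.3178.

0.32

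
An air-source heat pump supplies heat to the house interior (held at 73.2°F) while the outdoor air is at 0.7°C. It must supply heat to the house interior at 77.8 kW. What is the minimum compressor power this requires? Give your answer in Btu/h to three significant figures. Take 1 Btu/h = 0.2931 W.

In absolute terms T_C = 273.85 K and T_H = 296.04 K, so ΔT = 22.19 K.
COP_Carnot = T_H/ΔT = 296.04/22.19 = 13.34.
Ẇ_min = Q̇/COP_Carnot = 77.80/13.34 = 5.831 kW = 19900 Btu/h.

19900 Btu/h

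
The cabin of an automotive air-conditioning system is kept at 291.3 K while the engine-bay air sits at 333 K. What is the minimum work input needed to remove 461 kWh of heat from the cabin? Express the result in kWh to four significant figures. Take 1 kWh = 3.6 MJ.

65.99 kWh

The reservoir spacing is ΔT = 333 − 291.3 = 41.70 K.
The reversible limit is COP_R = T_C/ΔT = 6.986, so W_min = Q_C/COP = Q_C·ΔT/T_C.
W_min = 461.0 × 41.70/291.30 = 65.99 kWh.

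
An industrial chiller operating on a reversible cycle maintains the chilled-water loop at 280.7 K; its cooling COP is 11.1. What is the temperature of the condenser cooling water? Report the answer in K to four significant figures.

COP_R = T_C/(T_H − T_C) gives T_H − T_C = T_C/COP.
With T_C = 280.70 K, T_H = 280.70 × (1 + 1/11.1) = 305.99 K.

306.0 K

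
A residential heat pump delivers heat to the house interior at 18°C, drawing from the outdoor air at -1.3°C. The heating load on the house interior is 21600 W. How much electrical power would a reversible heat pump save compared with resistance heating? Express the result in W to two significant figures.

In absolute terms T_C = 271.85 K and T_H = 291.15 K, so ΔT = 19.30 K.
COP_Carnot = T_H/ΔT = 291.15/19.30 = 15.09.
Resistance heating needs Ẇ_res = Q̇_H = 21600 W; the reversible heat pump needs only Ẇ_hp = Q̇_H/COP = 1432 W.
Saving = 21600 − 1432 = 20170 W.

20000 W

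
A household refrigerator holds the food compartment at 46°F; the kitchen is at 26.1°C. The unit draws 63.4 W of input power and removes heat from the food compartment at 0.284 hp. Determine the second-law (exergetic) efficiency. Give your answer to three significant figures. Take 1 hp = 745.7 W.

0.218

Converting, Q̇_C = 0.2840 hp = 211.8 W, so COP_actual = Q̇_C/Ẇ = 211.8/63.40 = 3.340.
In absolute terms T_C = 280.93 K and T_H = 299.25 K, so ΔT = 18.32 K.
COP_Carnot = T_C/ΔT = 280.93/18.32 = 15.33.
η_II = COP_actual/COP_Carnot = 3.340/15.33 = 0.2179.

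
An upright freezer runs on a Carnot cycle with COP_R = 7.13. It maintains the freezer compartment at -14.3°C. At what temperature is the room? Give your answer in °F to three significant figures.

71.6 °F

COP_R = T_C/(T_H − T_C) gives T_H − T_C = T_C/COP.
With T_C = 258.85 K, T_H = 258.85 × (1 + 1/7.13) = 295.15 K.
Converting, 295.15 K = 71.61°F.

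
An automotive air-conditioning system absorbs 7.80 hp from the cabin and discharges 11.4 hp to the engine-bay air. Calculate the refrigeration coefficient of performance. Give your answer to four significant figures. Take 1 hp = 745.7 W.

2.167

The first law gives Q̇_H = Q̇_C + Ẇ, so the three rates are Q̇_C = 7.800, Q̇_H = 11.40, Ẇ = 3.600 hp.
COP_R = Q̇_C/Ẇ = 7.800/3.600 = 2.167.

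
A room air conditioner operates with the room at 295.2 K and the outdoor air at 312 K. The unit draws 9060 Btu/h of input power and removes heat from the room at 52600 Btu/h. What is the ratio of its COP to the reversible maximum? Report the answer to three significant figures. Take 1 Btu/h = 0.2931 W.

COP_actual = Q̇_C/Ẇ = 52600/9060 = 5.806.
The reservoir spacing is ΔT = 312 − 295.2 = 16.80 K.
COP_Carnot = T_C/ΔT = 295.20/16.80 = 17.57.
η_II = COP_actual/COP_Carnot = 5.806/17.57 = 0.3304.

0.330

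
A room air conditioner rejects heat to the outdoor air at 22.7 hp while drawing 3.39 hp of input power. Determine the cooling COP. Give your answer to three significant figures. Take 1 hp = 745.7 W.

The first law gives Q̇_H = Q̇_C + Ẇ, so the three rates are Q̇_C = 19.31, Q̇_H = 22.70, Ẇ = 3.390 hp.
COP_R = Q̇_C/Ẇ = 19.31/3.390 = 5.696.

5.70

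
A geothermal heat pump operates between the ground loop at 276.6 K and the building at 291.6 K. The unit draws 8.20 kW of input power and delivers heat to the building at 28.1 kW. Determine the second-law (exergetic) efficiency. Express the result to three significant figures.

COP_actual = Q̇_H/Ẇ = 28.10/8.200 = 3.427.
The reservoir spacing is ΔT = 291.6 − 276.6 = 15.00 K.
COP_Carnot = T_H/ΔT = 291.60/15.00 = 19.44.
η_II = COP_actual/COP_Carnot = 3.427/19.44 = 0.1763.

0.176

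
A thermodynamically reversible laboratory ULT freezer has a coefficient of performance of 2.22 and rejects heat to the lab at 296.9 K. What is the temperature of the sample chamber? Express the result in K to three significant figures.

For a Carnot refrigerator COP_R = T_C/(T_H − T_C), so T_C = COP·T_H/(1 + COP).
With T_H = 296.90 K, T_C = 2.22 × 296.90/3.220 = 204.70 K.

205 K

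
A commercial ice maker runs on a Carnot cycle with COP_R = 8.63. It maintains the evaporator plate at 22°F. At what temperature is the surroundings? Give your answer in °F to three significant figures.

77.8 °F

COP_R = T_C/(T_H − T_C) gives T_H − T_C = T_C/COP.
With T_C = 267.59 K, T_H = 267.59 × (1 + 1/8.63) = 298.60 K.
Converting, 298.60 K = 77.81°F.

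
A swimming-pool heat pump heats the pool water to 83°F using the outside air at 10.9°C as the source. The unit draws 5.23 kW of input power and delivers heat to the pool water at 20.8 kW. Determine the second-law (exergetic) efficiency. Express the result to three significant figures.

COP_actual = Q̇_H/Ẇ = 20.80/5.230 = 3.977.
In absolute terms T_C = 284.05 K and T_H = 301.48 K, so ΔT = 17.43 K.
COP_Carnot = T_H/ΔT = 301.48/17.43 = 17.29.
η_II = COP_actual/COP_Carnot = 3.977/17.29 = 0.2300.

0.230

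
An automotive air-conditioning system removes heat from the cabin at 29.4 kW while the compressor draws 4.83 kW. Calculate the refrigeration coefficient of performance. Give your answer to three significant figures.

The first law gives Q̇_H = Q̇_C + Ẇ, so the three rates are Q̇_C = 29.40, Q̇_H = 34.23, Ẇ = 4.830 kW.
COP_R = Q̇_C/Ẇ = 29.40/4.830 = 6.087.

6.09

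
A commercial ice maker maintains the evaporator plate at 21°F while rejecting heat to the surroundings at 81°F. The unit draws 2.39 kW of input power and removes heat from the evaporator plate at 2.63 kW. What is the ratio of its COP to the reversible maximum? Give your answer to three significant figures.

0.137

COP_actual = Q̇_C/Ẇ = 2.630/2.390 = 1.100.
In absolute terms T_C = 267.04 K and T_H = 300.37 K, so ΔT = 33.33 K.
COP_Carnot = T_C/ΔT = 267.04/33.33 = 8.011.
η_II = COP_actual/COP_Carnot = 1.100/8.011 = 0.1374.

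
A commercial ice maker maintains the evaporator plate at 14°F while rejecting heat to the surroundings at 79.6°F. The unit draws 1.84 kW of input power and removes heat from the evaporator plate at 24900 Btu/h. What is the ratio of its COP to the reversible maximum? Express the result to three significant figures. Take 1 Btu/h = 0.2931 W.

Converting, Q̇_C = 24900 Btu/h = 7.298 kW, so COP_actual = Q̇_C/Ẇ = 7.298/1.840 = 3.966.
In absolute terms T_C = 263.15 K and T_H = 299.59 K, so ΔT = 36.44 K.
COP_Carnot = T_C/ΔT = 263.15/36.44 = 7.221.
η_II = COP_actual/COP_Carnot = 3.966/7.221 = 0.5493.

0.549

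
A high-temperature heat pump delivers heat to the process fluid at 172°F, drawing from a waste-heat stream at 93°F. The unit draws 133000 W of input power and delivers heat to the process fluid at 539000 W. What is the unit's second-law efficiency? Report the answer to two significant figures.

COP_actual = Q̇_H/Ẇ = 539000/133000 = 4.053.
In absolute terms T_C = 307.04 K and T_H = 350.93 K, so ΔT = 43.89 K.
COP_Carnot = T_H/ΔT = 350.93/43.89 = 7.996.
η_II = COP_actual/COP_Carnot = 4.053/7.996 = 0.5068.

0.51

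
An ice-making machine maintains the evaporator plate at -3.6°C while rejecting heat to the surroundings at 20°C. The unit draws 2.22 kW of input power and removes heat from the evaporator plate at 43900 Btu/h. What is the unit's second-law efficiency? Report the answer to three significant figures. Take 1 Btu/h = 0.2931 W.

Converting, Q̇_C = 43900 Btu/h = 12.87 kW, so COP_actual = Q̇_C/Ẇ = 12.87/2.220 = 5.796.
In absolute terms T_C = 269.55 K and T_H = 293.15 K, so ΔT = 23.60 K.
COP_Carnot = T_C/ΔT = 269.55/23.60 = 11.42.
η_II = COP_actual/COP_Carnot = 5.796/11.42 = 0.5075.

0.507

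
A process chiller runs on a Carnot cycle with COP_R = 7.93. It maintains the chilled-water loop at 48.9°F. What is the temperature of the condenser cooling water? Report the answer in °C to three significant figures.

45.0 °C

COP_R = T_C/(T_H − T_C) gives T_H − T_C = T_C/COP.
With T_C = 282.54 K, T_H = 282.54 × (1 + 1/7.93) = 318.17 K.
Converting, 318.17 K = 45.02°C.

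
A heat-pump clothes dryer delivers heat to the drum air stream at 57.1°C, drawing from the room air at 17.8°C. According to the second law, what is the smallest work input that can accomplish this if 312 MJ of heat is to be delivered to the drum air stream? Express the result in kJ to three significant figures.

37100 kJ

In absolute terms T_C = 290.95 K and T_H = 330.25 K, so ΔT = 39.30 K.
The reversible limit is COP_HP = T_H/ΔT = 8.403, so W_min = Q_H/COP = Q_H·ΔT/T_H.
W_min = 312.0 × 39.30/330.25 = 37.13 MJ = 37130 kJ.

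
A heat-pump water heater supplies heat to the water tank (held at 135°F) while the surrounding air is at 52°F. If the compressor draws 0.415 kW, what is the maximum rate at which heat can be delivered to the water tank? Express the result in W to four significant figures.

2973 W

In absolute terms T_C = 284.26 K and T_H = 330.37 K, so ΔT = 46.11 K.
COP_Carnot = T_H/ΔT = 330.37/46.11 = 7.165.
Q̇_max = COP_Carnot × Ẇ = 7.165 × 0.4150 kW = 2.973 kW = 2973 W.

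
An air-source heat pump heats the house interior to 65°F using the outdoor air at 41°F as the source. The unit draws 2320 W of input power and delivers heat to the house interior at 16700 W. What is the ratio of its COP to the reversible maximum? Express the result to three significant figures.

0.329

COP_actual = Q̇_H/Ẇ = 16700/2320 = 7.198.
In absolute terms T_C = 278.15 K and T_H = 291.48 K, so ΔT = 13.33 K.
COP_Carnot = T_H/ΔT = 291.48/13.33 = 21.86.
η_II = COP_actual/COP_Carnot = 7.198/21.86 = 0.3293.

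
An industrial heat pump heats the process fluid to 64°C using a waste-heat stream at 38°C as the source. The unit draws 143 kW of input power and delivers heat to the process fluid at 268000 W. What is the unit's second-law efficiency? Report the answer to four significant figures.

Converting, Q̇_H = 268000 W = 268.0 kW, so COP_actual = Q̇_H/Ẇ = 268.0/143.0 = 1.874.
In absolute terms T_C = 311.15 K and T_H = 337.15 K, so ΔT = 26.00 K.
COP_Carnot = T_H/ΔT = 337.15/26.00 = 12.97.
η_II = COP_actual/COP_Carnot = 1.874/12.97 = 0.1445.

0.1445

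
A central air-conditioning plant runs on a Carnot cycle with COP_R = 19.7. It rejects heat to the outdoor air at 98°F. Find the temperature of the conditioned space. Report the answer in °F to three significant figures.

71.1 °F

For a Carnot refrigerator COP_R = T_C/(T_H − T_C), so T_C = COP·T_H/(1 + COP).
With T_H = 309.82 K, T_C = 19.7 × 309.82/20.70 = 294.85 K.
Converting, 294.85 K = 71.06°F.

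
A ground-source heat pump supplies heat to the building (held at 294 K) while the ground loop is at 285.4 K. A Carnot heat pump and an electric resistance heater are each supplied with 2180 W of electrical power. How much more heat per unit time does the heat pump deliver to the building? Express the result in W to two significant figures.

The reservoir spacing is ΔT = 294 − 285.4 = 8.600 K.
COP_Carnot = T_H/ΔT = 294.00/8.600 = 34.19.
The heat pump delivers Q̇_H = COP × Ẇ = 74530 W; the resistance heater delivers Ẇ = 2180 W.
Extra = (COP − 1)·Ẇ = 72350 W.

72000 W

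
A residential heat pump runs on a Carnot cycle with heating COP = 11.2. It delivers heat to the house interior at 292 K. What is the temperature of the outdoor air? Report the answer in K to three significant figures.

266 K

COP_HP = T_H/(T_H − T_C) gives T_H − T_C = T_H/COP.
With T_H = 292.00 K, T_C = 292.00 × (1 − 1/11.2) = 265.93 K.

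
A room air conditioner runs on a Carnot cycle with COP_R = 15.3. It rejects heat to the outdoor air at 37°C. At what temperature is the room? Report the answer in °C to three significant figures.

18.0 °C

For a Carnot refrigerator COP_R = T_C/(T_H − T_C), so T_C = COP·T_H/(1 + COP).
With T_H = 310.15 K, T_C = 15.3 × 310.15/16.30 = 291.12 K.
Converting, 291.12 K = 17.97°C.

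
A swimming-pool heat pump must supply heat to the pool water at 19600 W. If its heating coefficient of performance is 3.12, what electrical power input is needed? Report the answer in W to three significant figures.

6280 W

Ẇ = Q̇_H/COP_HP = 19600/3.12 = 6282 W.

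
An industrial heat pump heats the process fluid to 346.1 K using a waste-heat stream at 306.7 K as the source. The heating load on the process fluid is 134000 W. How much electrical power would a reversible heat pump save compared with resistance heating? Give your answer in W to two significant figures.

120000 W

The reservoir spacing is ΔT = 346.1 − 306.7 = 39.40 K.
COP_Carnot = T_H/ΔT = 346.10/39.40 = 8.784.
Resistance heating needs Ẇ_res = Q̇_H = 134000 W; the reversible heat pump needs only Ẇ_hp = Q̇_H/COP = 15250 W.
Saving = 134000 − 15250 = 118700 W.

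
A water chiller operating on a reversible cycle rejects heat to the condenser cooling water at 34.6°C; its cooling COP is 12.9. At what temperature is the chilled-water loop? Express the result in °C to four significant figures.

12.46 °C

For a Carnot refrigerator COP_R = T_C/(T_H − T_C), so T_C = COP·T_H/(1 + COP).
With T_H = 307.75 K, T_C = 12.9 × 307.75/13.90 = 285.61 K.
Converting, 285.61 K = 12.46°C.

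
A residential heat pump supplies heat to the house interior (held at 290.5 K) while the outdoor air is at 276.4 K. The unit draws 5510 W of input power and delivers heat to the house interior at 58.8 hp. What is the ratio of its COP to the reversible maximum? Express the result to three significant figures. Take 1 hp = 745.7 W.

0.386

Converting, Q̇_H = 58.80 hp = 43850 W, so COP_actual = Q̇_H/Ẇ = 43850/5510 = 7.958.
The reservoir spacing is ΔT = 290.5 − 276.4 = 14.10 K.
COP_Carnot = T_H/ΔT = 290.50/14.10 = 20.60.
η_II = COP_actual/COP_Carnot = 7.958/20.60 = 0.3862.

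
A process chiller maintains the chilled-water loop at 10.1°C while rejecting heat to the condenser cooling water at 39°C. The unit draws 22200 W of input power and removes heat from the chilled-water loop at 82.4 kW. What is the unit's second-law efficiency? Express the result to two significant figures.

Converting, Q̇_C = 82.40 kW = 82400 W, so COP_actual = Q̇_C/Ẇ = 82400/22200 = 3.712.
In absolute terms T_C = 283.25 K and T_H = 312.15 K, so ΔT = 28.90 K.
COP_Carnot = T_C/ΔT = 283.25/28.90 = 9.801.
η_II = COP_actual/COP_Carnot = 3.712/9.801 = 0.3787.

0.38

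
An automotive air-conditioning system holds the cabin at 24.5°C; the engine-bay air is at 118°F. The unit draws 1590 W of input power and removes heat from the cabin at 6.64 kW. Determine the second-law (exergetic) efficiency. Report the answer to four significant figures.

Converting, Q̇_C = 6.640 kW = 6640 W, so COP_actual = Q̇_C/Ẇ = 6640/1590 = 4.176.
In absolute terms T_C = 297.65 K and T_H = 320.93 K, so ΔT = 23.28 K.
COP_Carnot = T_C/ΔT = 297.65/23.28 = 12.79.
η_II = COP_actual/COP_Carnot = 4.176/12.79 = 0.3266.

0.3266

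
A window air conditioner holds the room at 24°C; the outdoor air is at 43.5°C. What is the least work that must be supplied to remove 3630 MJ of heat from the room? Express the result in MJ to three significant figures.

In absolute terms T_C = 297.15 K and T_H = 316.65 K, so ΔT = 19.50 K.
The reversible limit is COP_R = T_C/ΔT = 15.24, so W_min = Q_C/COP = Q_C·ΔT/T_C.
W_min = 3630 × 19.50/297.15 = 238.2 MJ.

238 MJ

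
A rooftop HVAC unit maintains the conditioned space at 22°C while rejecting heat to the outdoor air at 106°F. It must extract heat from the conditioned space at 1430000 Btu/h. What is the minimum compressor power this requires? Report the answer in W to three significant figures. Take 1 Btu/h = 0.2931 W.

In absolute terms T_C = 295.15 K and T_H = 314.26 K, so ΔT = 19.11 K.
COP_Carnot = T_C/ΔT = 295.15/19.11 = 15.44.
Ẇ_min = Q̇/COP_Carnot = 1430000/15.44 = 92590 Btu/h = 27140 W.

27100 W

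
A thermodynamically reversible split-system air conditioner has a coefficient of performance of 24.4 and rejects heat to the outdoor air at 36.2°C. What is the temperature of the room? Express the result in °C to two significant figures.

24 °C

For a Carnot refrigerator COP_R = T_C/(T_H − T_C), so T_C = COP·T_H/(1 + COP).
With T_H = 309.35 K, T_C = 24.4 × 309.35/25.40 = 297.17 K.
Converting, 297.17 K = 24.02°C.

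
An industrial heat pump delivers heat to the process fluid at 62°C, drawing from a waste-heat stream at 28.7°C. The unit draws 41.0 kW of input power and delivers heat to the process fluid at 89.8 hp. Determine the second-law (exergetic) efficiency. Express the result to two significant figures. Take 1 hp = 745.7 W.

0.16

Converting, Q̇_H = 89.80 hp = 66.96 kW, so COP_actual = Q̇_H/Ẇ = 66.96/41.00 = 1.633.
In absolute terms T_C = 301.85 K and T_H = 335.15 K, so ΔT = 33.30 K.
COP_Carnot = T_H/ΔT = 335.15/33.30 = 10.06.
η_II = COP_actual/COP_Carnot = 1.633/10.06 = 0.1623.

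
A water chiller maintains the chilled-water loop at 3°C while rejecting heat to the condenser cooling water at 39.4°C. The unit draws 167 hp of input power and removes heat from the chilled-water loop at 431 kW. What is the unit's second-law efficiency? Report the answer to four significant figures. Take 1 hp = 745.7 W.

0.4562

Converting, Q̇_C = 431.0 kW = 578.0 hp, so COP_actual = Q̇_C/Ẇ = 578.0/167.0 = 3.461.
In absolute terms T_C = 276.15 K and T_H = 312.55 K, so ΔT = 36.40 K.
COP_Carnot = T_C/ΔT = 276.15/36.40 = 7.587.
η_II = COP_actual/COP_Carnot = 3.461/7.587 = 0.4562.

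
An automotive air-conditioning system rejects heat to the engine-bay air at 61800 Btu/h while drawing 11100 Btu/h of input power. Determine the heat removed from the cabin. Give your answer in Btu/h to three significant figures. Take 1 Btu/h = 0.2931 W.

For a cyclic device the first law requires Q̇_H = Q̇_C + Ẇ.
Q̇_C = Q̇_H − Ẇ = 50700 Btu/h.

50700 Btu/h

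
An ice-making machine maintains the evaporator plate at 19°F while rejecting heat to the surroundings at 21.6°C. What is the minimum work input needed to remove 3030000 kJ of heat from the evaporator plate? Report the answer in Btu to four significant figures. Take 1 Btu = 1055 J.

311300 Btu

In absolute terms T_C = 265.93 K and T_H = 294.75 K, so ΔT = 28.82 K.
The reversible limit is COP_R = T_C/ΔT = 9.226, so W_min = Q_C/COP = Q_C·ΔT/T_C.
W_min = 3030000 × 28.82/265.93 = 328400 kJ = 311300 Btu.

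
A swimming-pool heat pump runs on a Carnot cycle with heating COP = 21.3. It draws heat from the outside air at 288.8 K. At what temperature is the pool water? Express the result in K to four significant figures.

303.0 K

COP_HP = T_H/(T_H − T_C) rearranges to T_H = COP·T_C/(COP − 1).
With T_C = 288.80 K, T_H = 21.3 × 288.80/20.30 = 303.03 K.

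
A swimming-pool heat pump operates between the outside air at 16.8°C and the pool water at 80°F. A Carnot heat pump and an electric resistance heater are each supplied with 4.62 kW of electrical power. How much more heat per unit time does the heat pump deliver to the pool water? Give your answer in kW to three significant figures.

136 kW

In absolute terms T_C = 289.95 K and T_H = 299.82 K, so ΔT = 9.867 K.
COP_Carnot = T_H/ΔT = 299.82/9.867 = 30.39.
The heat pump delivers Q̇_H = COP × Ẇ = 140.4 kW; the resistance heater delivers Ẇ = 4.620 kW.
Extra = (COP − 1)·Ẇ = 135.8 kW.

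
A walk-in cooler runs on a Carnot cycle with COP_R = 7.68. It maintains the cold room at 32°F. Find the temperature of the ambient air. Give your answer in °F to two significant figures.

COP_R = T_C/(T_H − T_C) gives T_H − T_C = T_C/COP.
With T_C = 273.15 K, T_H = 273.15 × (1 + 1/7.68) = 308.72 K.
Converting, 308.72 K = 96.02°F.

96 °F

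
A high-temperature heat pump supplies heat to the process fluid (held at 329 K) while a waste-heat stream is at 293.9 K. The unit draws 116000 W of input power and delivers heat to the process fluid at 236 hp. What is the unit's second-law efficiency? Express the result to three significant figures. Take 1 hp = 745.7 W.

Converting, Q̇_H = 236.0 hp = 176000 W, so COP_actual = Q̇_H/Ẇ = 176000/116000 = 1.517.
The reservoir spacing is ΔT = 329 − 293.9 = 35.10 K.
COP_Carnot = T_H/ΔT = 329.00/35.10 = 9.373.
η_II = COP_actual/COP_Carnot = 1.517/9.373 = 0.1619.

0.162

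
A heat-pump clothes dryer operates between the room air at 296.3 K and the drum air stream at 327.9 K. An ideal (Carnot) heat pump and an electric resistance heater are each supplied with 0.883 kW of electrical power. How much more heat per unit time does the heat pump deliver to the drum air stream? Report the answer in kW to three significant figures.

8.28 kW

The reservoir spacing is ΔT = 327.9 − 296.3 = 31.60 K.
COP_Carnot = T_H/ΔT = 327.90/31.60 = 10.38.
The heat pump delivers Q̇_H = COP × Ẇ = 9.163 kW; the resistance heater delivers Ẇ = 0.8830 kW.
Extra = (COP − 1)·Ẇ = 8.280 kW.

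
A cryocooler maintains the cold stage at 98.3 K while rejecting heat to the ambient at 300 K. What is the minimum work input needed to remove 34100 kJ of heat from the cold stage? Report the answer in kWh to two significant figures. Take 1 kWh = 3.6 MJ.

19 kWh

The reservoir spacing is ΔT = 300 − 98.3 = 201.7 K.
The reversible limit is COP_R = T_C/ΔT = 0.4874, so W_min = Q_C/COP = Q_C·ΔT/T_C.
W_min = 34100 × 201.7/98.30 = 69970 kJ = 19.44 kWh.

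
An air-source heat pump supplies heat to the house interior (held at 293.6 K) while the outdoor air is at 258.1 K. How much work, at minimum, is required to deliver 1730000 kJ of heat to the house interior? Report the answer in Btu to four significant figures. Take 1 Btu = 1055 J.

The reservoir spacing is ΔT = 293.6 − 258.1 = 35.50 K.
The reversible limit is COP_HP = T_H/ΔT = 8.270, so W_min = Q_H/COP = Q_H·ΔT/T_H.
W_min = 1730000 × 35.50/293.60 = 209200 kJ = 198300 Btu.

198300 Btu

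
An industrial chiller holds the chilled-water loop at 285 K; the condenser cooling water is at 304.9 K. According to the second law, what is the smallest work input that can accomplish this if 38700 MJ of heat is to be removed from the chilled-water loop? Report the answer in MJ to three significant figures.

2700 MJ

The reservoir spacing is ΔT = 304.9 − 285 = 19.90 K.
The reversible limit is COP_R = T_C/ΔT = 14.32, so W_min = Q_C/COP = Q_C·ΔT/T_C.
W_min = 38700 × 19.90/285.00 = 2702 MJ.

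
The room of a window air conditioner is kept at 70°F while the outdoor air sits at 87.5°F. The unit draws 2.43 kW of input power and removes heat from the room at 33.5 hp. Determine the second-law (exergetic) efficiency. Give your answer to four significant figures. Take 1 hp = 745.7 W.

0.3397

Converting, Q̇_C = 33.50 hp = 24.98 kW, so COP_actual = Q̇_C/Ẇ = 24.98/2.430 = 10.28.
In absolute terms T_C = 294.26 K and T_H = 303.98 K, so ΔT = 9.722 K.
COP_Carnot = T_C/ΔT = 294.26/9.722 = 30.27.
η_II = COP_actual/COP_Carnot = 10.28/30.27 = 0.3397.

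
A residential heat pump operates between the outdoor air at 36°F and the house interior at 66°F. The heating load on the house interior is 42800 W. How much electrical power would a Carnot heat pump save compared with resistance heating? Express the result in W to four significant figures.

In absolute terms T_C = 275.37 K and T_H = 292.04 K, so ΔT = 16.67 K.
COP_Carnot = T_H/ΔT = 292.04/16.67 = 17.52.
Resistance heating needs Ẇ_res = Q̇_H = 42800 W; the reversible heat pump needs only Ẇ_hp = Q̇_H/COP = 2443 W.
Saving = 42800 − 2443 = 40360 W.

40360 W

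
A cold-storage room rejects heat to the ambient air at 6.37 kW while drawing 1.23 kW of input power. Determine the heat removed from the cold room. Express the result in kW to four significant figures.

5.140 kW

For a cyclic device the first law requires Q̇_H = Q̇_C + Ẇ.
Q̇_C = Q̇_H − Ẇ = 5.140 kW.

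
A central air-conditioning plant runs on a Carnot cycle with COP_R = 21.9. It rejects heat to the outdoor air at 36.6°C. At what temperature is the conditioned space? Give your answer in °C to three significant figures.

23.1 °C

For a Carnot refrigerator COP_R = T_C/(T_H − T_C), so T_C = COP·T_H/(1 + COP).
With T_H = 309.75 K, T_C = 21.9 × 309.75/22.90 = 296.22 K.
Converting, 296.22 K = 23.07°C.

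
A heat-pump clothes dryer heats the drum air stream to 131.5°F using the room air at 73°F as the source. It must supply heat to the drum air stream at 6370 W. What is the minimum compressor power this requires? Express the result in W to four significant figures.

630.4 W

In absolute terms T_C = 295.93 K and T_H = 328.43 K, so ΔT = 32.50 K.
COP_Carnot = T_H/ΔT = 328.43/32.50 = 10.11.
Ẇ_min = Q̇/COP_Carnot = 6370/10.11 = 630.4 W.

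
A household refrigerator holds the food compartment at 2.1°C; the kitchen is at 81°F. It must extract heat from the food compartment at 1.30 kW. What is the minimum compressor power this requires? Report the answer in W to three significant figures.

119 W

In absolute terms T_C = 275.25 K and T_H = 300.37 K, so ΔT = 25.12 K.
COP_Carnot = T_C/ΔT = 275.25/25.12 = 10.96.
Ẇ_min = Q̇/COP_Carnot = 1.300/10.96 = 0.1187 kW = 118.7 W.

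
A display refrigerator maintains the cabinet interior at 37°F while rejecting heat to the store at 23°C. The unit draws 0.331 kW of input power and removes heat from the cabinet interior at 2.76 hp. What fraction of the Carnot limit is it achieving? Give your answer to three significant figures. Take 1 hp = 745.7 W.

Converting, Q̇_C = 2.760 hp = 2.058 kW, so COP_actual = Q̇_C/Ẇ = 2.058/0.3310 = 6.218.
In absolute terms T_C = 275.93 K and T_H = 296.15 K, so ΔT = 20.22 K.
COP_Carnot = T_C/ΔT = 275.93/20.22 = 13.64.
η_II = COP_actual/COP_Carnot = 6.218/13.64 = 0.4557.

0.456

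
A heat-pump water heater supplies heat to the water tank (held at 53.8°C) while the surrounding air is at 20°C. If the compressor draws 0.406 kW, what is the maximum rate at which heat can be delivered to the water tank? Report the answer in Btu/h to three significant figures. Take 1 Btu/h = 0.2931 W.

In absolute terms T_C = 293.15 K and T_H = 326.95 K, so ΔT = 33.80 K.
COP_Carnot = T_H/ΔT = 326.95/33.80 = 9.673.
Q̇_max = COP_Carnot × Ẇ = 9.673 × 0.4060 kW = 3.927 kW = 13400 Btu/h.

13400 Btu/h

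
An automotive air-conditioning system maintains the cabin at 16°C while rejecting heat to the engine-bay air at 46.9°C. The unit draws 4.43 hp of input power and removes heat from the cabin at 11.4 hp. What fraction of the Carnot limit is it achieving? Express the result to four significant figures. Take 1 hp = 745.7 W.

0.2750

COP_actual = Q̇_C/Ẇ = 11.40/4.430 = 2.573.
In absolute terms T_C = 289.15 K and T_H = 320.05 K, so ΔT = 30.90 K.
COP_Carnot = T_C/ΔT = 289.15/30.90 = 9.358.
η_II = COP_actual/COP_Carnot = 2.573/9.358 = 0.2750.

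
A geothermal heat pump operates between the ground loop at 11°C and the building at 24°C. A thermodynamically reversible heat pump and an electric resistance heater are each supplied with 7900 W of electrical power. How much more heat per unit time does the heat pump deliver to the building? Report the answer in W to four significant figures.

172700 W

In absolute terms T_C = 284.15 K and T_H = 297.15 K, so ΔT = 13.00 K.
COP_Carnot = T_H/ΔT = 297.15/13.00 = 22.86.
The heat pump delivers Q̇_H = COP × Ẇ = 180600 W; the resistance heater delivers Ẇ = 7900 W.
Extra = (COP − 1)·Ẇ = 172700 W.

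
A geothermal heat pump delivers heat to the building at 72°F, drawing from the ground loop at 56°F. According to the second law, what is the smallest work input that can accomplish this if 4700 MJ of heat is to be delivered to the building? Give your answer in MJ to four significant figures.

In absolute terms T_C = 286.48 K and T_H = 295.37 K, so ΔT = 8.889 K.
The reversible limit is COP_HP = T_H/ΔT = 33.23, so W_min = Q_H/COP = Q_H·ΔT/T_H.
W_min = 4700 × 8.889/295.37 = 141.4 MJ.

141.4 MJ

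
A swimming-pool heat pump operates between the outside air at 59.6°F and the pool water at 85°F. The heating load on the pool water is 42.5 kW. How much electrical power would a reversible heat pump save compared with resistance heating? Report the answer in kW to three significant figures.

In absolute terms T_C = 288.48 K and T_H = 302.59 K, so ΔT = 14.11 K.
COP_Carnot = T_H/ΔT = 302.59/14.11 = 21.44.
Resistance heating needs Ẇ_res = Q̇_H = 42.50 kW; the reversible heat pump needs only Ẇ_hp = Q̇_H/COP = 1.982 kW.
Saving = 42.50 − 1.982 = 40.52 kW.

40.5 kW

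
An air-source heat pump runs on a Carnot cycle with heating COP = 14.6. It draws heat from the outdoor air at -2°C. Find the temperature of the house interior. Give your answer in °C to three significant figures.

COP_HP = T_H/(T_H − T_C) rearranges to T_H = COP·T_C/(COP − 1).
With T_C = 271.15 K, T_H = 14.6 × 271.15/13.60 = 291.09 K.
Converting, 291.09 K = 17.94°C.

17.9 °C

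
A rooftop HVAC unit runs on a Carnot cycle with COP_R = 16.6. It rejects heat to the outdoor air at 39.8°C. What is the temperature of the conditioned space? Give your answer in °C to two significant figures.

For a Carnot refrigerator COP_R = T_C/(T_H − T_C), so T_C = COP·T_H/(1 + COP).
With T_H = 312.95 K, T_C = 16.6 × 312.95/17.60 = 295.17 K.
Converting, 295.17 K = 22.02°C.

22 °C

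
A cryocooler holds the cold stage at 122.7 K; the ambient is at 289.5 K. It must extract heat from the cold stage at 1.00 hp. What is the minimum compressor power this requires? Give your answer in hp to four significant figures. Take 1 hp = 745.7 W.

The reservoir spacing is ΔT = 289.5 − 122.7 = 166.8 K.
COP_Carnot = T_C/ΔT = 122.70/166.8 = 0.7356.
Ẇ_min = Q̇/COP_Carnot = 1.000/0.7356 = 1.359 hp.

1.359 hp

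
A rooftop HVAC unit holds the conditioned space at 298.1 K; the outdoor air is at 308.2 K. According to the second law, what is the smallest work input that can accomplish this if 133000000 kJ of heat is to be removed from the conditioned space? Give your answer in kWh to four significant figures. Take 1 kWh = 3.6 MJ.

1252 kWh

The reservoir spacing is ΔT = 308.2 − 298.1 = 10.10 K.
The reversible limit is COP_R = T_C/ΔT = 29.51, so W_min = Q_C/COP = Q_C·ΔT/T_C.
W_min = 133000000 × 10.10/298.10 = 4506000 kJ = 1252 kWh.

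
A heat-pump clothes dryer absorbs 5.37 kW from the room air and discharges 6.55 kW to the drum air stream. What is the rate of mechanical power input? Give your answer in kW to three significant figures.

For a cyclic device the first law requires Q̇_H = Q̇_C + Ẇ.
Ẇ = Q̇_H − Q̇_C = 1.180 kW.

1.18 kW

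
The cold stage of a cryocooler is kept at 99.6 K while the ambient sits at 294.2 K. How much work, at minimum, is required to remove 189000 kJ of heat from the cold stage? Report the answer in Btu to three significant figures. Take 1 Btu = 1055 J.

The reservoir spacing is ΔT = 294.2 − 99.6 = 194.6 K.
The reversible limit is COP_R = T_C/ΔT = 0.5118, so W_min = Q_C/COP = Q_C·ΔT/T_C.
W_min = 189000 × 194.6/99.60 = 369300 kJ = 350000 Btu.

350000 Btu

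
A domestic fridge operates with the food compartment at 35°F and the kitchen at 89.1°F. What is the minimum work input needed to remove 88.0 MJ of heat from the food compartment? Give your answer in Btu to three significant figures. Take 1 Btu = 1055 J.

9120 Btu

In absolute terms T_C = 274.82 K and T_H = 304.87 K, so ΔT = 30.06 K.
The reversible limit is COP_R = T_C/ΔT = 9.144, so W_min = Q_C/COP = Q_C·ΔT/T_C.
W_min = 88.00 × 30.06/274.82 = 9.624 MJ = 9122 Btu.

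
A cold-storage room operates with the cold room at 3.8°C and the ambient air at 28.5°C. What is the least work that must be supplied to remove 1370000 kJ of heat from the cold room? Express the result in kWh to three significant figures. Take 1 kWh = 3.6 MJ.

In absolute terms T_C = 276.95 K and T_H = 301.65 K, so ΔT = 24.70 K.
The reversible limit is COP_R = T_C/ΔT = 11.21, so W_min = Q_C/COP = Q_C·ΔT/T_C.
W_min = 1370000 × 24.70/276.95 = 122200 kJ = 33.94 kWh.

33.9 kWh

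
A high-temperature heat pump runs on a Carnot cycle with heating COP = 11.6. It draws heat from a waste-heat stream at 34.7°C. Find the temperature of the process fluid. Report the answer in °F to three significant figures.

COP_HP = T_H/(T_H − T_C) rearranges to T_H = COP·T_C/(COP − 1).
With T_C = 307.85 K, T_H = 11.6 × 307.85/10.60 = 336.89 K.
Converting, 336.89 K = 146.74°F.

147 °F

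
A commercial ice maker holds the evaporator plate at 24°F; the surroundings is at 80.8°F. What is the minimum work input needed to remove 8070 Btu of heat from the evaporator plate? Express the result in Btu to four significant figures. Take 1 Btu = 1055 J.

947.7 Btu

In absolute terms T_C = 268.71 K and T_H = 300.26 K, so ΔT = 31.56 K.
The reversible limit is COP_R = T_C/ΔT = 8.515, so W_min = Q_C/COP = Q_C·ΔT/T_C.
W_min = 8070 × 31.56/268.71 = 947.7 Btu.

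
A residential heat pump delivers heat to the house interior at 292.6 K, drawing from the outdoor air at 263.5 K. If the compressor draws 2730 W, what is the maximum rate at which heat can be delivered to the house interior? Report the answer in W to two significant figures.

27000 W

The reservoir spacing is ΔT = 292.6 − 263.5 = 29.10 K.
COP_Carnot = T_H/ΔT = 292.60/29.10 = 10.05.
Q̇_max = COP_Carnot × Ẇ = 10.05 × 2730 W = 27450 W.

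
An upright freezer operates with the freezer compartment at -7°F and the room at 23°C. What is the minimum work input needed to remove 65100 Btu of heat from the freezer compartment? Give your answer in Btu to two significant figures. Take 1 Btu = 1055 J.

12000 Btu

In absolute terms T_C = 251.48 K and T_H = 296.15 K, so ΔT = 44.67 K.
The reversible limit is COP_R = T_C/ΔT = 5.630, so W_min = Q_C/COP = Q_C·ΔT/T_C.
W_min = 65100 × 44.67/251.48 = 11560 Btu.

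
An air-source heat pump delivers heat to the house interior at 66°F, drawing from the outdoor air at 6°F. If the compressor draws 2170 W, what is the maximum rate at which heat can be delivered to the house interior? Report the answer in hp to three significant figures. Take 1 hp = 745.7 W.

In absolute terms T_C = 258.71 K and T_H = 292.04 K, so ΔT = 33.33 K.
COP_Carnot = T_H/ΔT = 292.04/33.33 = 8.761.
Q̇_max = COP_Carnot × Ẇ = 8.761 × 2170 W = 19010 W = 25.50 hp.

25.5 hp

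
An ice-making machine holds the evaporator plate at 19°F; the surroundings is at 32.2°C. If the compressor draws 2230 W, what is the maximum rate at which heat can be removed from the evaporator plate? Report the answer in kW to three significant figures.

15.0 kW

In absolute terms T_C = 265.93 K and T_H = 305.35 K, so ΔT = 39.42 K.
COP_Carnot = T_C/ΔT = 265.93/39.42 = 6.746.
Q̇_max = COP_Carnot × Ẇ = 6.746 × 2230 W = 15040 W = 15.04 kW.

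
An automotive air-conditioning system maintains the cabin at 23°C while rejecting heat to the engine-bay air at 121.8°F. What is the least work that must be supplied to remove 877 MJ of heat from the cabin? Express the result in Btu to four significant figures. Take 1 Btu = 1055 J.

75480 Btu

In absolute terms T_C = 296.15 K and T_H = 323.04 K, so ΔT = 26.89 K.
The reversible limit is COP_R = T_C/ΔT = 11.01, so W_min = Q_C/COP = Q_C·ΔT/T_C.
W_min = 877.0 × 26.89/296.15 = 79.63 MJ = 75480 Btu.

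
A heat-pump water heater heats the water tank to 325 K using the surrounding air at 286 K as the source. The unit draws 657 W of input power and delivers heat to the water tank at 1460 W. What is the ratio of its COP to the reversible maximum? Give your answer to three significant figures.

COP_actual = Q̇_H/Ẇ = 1460/657.0 = 2.222.
The reservoir spacing is ΔT = 325 − 286 = 39.00 K.
COP_Carnot = T_H/ΔT = 325.00/39.00 = 8.333.
η_II = COP_actual/COP_Carnot = 2.222/8.333 = 0.2667.

0.267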